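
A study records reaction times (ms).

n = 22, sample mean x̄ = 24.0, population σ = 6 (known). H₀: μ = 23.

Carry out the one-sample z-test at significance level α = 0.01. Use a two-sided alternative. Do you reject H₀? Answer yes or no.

SE = σ/√n = 6/√22 = 1.2792
z = (x̄−μ₀)/SE = (24.0−23)/1.2792 = 0.7817
p-value (two-sided) = 0.43437
At α=0.01: p ≥ α → fail to reject H₀

reject H₀: no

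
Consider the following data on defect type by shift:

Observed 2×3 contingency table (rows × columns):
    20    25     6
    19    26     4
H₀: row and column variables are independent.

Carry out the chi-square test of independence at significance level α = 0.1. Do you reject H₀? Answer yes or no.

Row totals [51, 49], col totals [39, 51, 10], n=100
χ² = (20−19.89)²/19.89 + (25−26.01)²/26.01 + (6−5.10)²/5.10 + (19−19.11)²/19.11 + (26−24.99)²/24.99 + (4−4.90)²/4.90 = 0.4054
df = 2
p-value (upper-tail) = 0.81652
At α=0.1: p ≥ α → fail to reject H₀

reject H₀: no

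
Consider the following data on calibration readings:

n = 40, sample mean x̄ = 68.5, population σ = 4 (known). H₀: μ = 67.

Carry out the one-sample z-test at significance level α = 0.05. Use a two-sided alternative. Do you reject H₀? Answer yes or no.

reject H₀: yes

SE = σ/√n = 4/√40 = 0.6325
z = (x̄−μ₀)/SE = (68.5−67)/0.6325 = 2.3717
p-value (two-sided) = 0.01771
At α=0.05: p < α → reject H₀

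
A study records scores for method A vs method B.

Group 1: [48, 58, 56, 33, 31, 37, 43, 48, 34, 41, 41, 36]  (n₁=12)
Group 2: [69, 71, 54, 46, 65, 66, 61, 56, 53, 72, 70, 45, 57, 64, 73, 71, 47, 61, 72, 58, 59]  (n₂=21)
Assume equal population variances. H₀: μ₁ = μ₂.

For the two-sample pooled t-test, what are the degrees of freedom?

df = n₁ + n₂ − 2 = 12 + 21 − 2 = 31

degrees of freedom = 31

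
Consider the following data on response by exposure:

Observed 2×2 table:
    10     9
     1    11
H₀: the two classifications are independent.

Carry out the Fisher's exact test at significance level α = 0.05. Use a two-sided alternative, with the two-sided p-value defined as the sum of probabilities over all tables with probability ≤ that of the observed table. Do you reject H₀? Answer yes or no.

reject H₀: yes

Margins: r₁=19, r₂=12, c₁=11, c₂=20, n=31
p_obs = C(19,10)·C(12,1)/C(31,11); sum pmf over tables with pmf ≤ p_obs
p-value (two-sided) = 0.02011
At α=0.05: p < α → reject H₀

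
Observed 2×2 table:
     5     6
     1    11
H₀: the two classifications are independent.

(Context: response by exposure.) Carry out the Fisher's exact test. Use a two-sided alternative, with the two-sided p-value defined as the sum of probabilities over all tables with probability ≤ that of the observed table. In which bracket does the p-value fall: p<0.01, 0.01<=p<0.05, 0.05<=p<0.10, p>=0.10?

Margins: r₁=11, r₂=12, c₁=6, c₂=17, n=23
p_obs = C(11,5)·C(12,1)/C(23,6); sum pmf over tables with pmf ≤ p_obs
p-value (two-sided) = 0.06865
→ bracket: 0.05<=p<0.10

p-value bracket: 0.05<=p<0.10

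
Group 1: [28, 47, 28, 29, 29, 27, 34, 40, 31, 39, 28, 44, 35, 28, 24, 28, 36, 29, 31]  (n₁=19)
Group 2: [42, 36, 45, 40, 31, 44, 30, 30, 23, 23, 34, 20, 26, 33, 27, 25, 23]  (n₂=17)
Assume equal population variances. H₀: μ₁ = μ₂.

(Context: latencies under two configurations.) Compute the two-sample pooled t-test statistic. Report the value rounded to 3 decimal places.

x̄₁=32.368, s₁=6.265, n₁=19
x̄₂=31.294, s₂=7.888, n₂=17
s_p² = [18·6.265² + 16·7.888²]/34 = 50.0574
SE = √(s_p²·(1/19+1/17)) = 2.3620
t = (32.368−31.294)/2.3620 = 0.4548
df = 34

test statistic = 0.455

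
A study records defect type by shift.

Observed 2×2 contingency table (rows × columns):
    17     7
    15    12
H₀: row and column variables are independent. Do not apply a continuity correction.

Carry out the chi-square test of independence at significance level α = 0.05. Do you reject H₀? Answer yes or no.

Row totals [24, 27], col totals [32, 19], n=51
χ² = (17−15.06)²/15.06 + (7−8.94)²/8.94 + (15−16.94)²/16.94 + (12−10.06)²/10.06 = 1.2687
df = 1
p-value (upper-tail) = 0.26001
At α=0.05: p ≥ α → fail to reject H₀

reject H₀: no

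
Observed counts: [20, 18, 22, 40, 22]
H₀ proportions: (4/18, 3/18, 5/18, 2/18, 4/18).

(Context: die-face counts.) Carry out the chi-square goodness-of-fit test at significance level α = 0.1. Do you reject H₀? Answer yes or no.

reject H₀: yes

n = 122; E_i = n·p_i = [27.11, 20.33, 33.89, 13.56, 27.11]
χ² = (20−27.11)²/27.11 + (18−20.33)²/20.33 + (22−33.89)²/33.89 + (40−13.56)²/13.56 + (22−27.11)²/27.11 = 58.8557
df = 4
p-value (upper-tail) = 0.00000
At α=0.1: p < α → reject H₀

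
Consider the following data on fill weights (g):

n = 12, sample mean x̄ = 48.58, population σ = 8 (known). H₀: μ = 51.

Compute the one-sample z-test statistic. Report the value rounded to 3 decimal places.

SE = σ/√n = 8/√12 = 2.3094
z = (x̄−μ₀)/SE = (48.58−51)/2.3094 = -1.0479

test statistic = -1.048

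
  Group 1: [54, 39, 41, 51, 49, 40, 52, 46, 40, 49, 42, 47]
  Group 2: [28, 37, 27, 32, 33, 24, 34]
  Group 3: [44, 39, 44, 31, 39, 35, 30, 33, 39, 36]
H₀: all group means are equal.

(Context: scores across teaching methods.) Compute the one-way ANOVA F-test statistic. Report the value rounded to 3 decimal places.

Group means [45.83, 30.71, 37.00], grand mean 39.138
SSB = Σnᵢ(x̄ᵢ−x̄)² = 1080.353; SSW = ΣΣ(x−x̄ᵢ)² = 645.095
MSB = 1080.353/2 = 540.1765; MSW = 645.095/26 = 24.8114
F = MSB/MSW = 21.7713
df = (2, 26)

test statistic = 21.771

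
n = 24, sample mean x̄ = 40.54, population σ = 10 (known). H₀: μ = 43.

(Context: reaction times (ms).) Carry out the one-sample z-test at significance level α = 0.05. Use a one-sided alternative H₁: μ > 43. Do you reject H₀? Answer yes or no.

SE = σ/√n = 10/√24 = 2.0412
z = (x̄−μ₀)/SE = (40.54−43)/2.0412 = -1.2051
p-value (one-sided, H₁ greater) = 0.88593
At α=0.05: p ≥ α → fail to reject H₀

reject H₀: no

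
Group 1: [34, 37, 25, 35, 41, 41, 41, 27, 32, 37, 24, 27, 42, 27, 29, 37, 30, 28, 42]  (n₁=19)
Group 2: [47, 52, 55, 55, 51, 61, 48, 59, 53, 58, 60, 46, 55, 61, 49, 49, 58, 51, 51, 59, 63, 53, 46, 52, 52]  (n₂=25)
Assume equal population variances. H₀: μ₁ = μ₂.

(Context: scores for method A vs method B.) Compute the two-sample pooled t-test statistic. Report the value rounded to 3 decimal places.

test statistic = -11.938

x̄₁=33.474, s₁=6.266, n₁=19
x̄₂=53.760, s₂=5.011, n₂=25
s_p² = [18·6.266² + 24·5.011²]/42 = 31.1737
SE = √(s_p²·(1/19+1/25)) = 1.6993
t = (33.474−53.760)/1.6993 = -11.9379
df = 42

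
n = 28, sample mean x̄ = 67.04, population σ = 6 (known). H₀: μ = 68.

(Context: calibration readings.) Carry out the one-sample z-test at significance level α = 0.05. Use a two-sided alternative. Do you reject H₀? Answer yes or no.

SE = σ/√n = 6/√28 = 1.1339
z = (x̄−μ₀)/SE = (67.04−68)/1.1339 = -0.8466
p-value (two-sided) = 0.39720
At α=0.05: p ≥ α → fail to reject H₀

reject H₀: no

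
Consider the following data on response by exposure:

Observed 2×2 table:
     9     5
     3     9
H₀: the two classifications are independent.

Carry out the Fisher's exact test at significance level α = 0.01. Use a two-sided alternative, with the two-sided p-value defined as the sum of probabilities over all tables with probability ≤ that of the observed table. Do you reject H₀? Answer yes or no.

Margins: r₁=14, r₂=12, c₁=12, c₂=14, n=26
p_obs = C(14,9)·C(12,3)/C(26,12); sum pmf over tables with pmf ≤ p_obs
p-value (two-sided) = 0.06184
At α=0.01: p ≥ α → fail to reject H₀

reject H₀: no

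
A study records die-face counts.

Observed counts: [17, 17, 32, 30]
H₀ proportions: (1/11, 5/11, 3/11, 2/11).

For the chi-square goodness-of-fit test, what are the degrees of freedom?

degrees of freedom = 3

df = k − 1 = 4 − 1 = 3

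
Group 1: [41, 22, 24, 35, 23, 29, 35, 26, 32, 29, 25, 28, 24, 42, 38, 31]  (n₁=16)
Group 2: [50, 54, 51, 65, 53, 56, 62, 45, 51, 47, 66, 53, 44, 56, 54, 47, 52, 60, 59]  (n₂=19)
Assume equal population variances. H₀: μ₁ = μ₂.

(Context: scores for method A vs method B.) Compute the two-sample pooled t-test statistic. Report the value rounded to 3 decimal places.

x̄₁=30.250, s₁=6.403, n₁=16
x̄₂=53.947, s₂=6.311, n₂=19
s_p² = [15·6.403² + 18·6.311²]/33 = 40.3620
SE = √(s_p²·(1/16+1/19)) = 2.1557
t = (30.250−53.947)/2.1557 = -10.9930
df = 33

test statistic = -10.993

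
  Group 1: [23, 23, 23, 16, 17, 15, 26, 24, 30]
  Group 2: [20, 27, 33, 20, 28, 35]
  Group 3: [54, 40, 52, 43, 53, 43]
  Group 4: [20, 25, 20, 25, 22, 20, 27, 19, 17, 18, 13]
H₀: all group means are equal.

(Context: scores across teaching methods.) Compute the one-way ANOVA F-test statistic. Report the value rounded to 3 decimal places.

Group means [21.89, 27.17, 47.50, 20.55], grand mean 27.219
SSB = Σnᵢ(x̄ᵢ−x̄)² = 3213.519; SSW = ΣΣ(x−x̄ᵢ)² = 747.949
MSB = 3213.519/3 = 1071.1731; MSW = 747.949/28 = 26.7125
F = MSB/MSW = 40.1001
df = (3, 28)

test statistic = 40.100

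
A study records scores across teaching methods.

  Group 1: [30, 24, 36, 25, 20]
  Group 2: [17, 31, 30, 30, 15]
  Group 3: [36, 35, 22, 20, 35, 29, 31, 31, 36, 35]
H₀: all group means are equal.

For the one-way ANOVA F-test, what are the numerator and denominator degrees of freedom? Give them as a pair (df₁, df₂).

k = 3 groups, N = 20 total
df = (k−1, N−k) = (3−1, 20−3) = (2, 17)

degrees of freedom = [2, 17]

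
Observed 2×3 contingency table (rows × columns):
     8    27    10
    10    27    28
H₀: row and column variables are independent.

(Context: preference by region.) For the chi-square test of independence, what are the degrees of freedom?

degrees of freedom = 2

df = (r−1)(c−1) = (2−1)·(3−1) = 2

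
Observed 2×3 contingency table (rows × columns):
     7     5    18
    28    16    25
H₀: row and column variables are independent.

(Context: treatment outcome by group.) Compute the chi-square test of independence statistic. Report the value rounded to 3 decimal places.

test statistic = 4.898

Row totals [30, 69], col totals [35, 21, 43], n=99
χ² = (7−10.61)²/10.61 + (5−6.36)²/6.36 + (18−13.03)²/13.03 + (28−24.39)²/24.39 + (16−14.64)²/14.64 + (25−29.97)²/29.97 = 4.8979
df = 2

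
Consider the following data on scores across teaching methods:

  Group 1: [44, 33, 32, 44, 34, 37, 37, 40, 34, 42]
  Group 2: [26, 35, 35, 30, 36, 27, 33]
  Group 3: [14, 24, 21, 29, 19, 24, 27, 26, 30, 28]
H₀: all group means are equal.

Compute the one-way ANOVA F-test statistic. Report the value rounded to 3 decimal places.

Group means [37.70, 31.71, 24.20], grand mean 31.148
SSB = Σnᵢ(x̄ᵢ−x̄)² = 914.279; SSW = ΣΣ(x−x̄ᵢ)² = 509.129
MSB = 914.279/2 = 457.1394; MSW = 509.129/24 = 21.2137
F = MSB/MSW = 21.5493
df = (2, 24)

test statistic = 21.549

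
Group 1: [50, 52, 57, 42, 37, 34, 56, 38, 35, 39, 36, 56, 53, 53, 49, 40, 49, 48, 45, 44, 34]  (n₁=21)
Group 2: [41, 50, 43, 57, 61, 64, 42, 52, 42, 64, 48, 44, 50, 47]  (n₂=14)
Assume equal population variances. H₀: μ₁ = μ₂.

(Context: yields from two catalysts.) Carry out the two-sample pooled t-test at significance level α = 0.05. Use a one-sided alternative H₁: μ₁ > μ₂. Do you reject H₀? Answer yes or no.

x̄₁=45.095, s₁=7.861, n₁=21
x̄₂=50.357, s₂=8.186, n₂=14
s_p² = [20·7.861² + 13·8.186²]/33 = 63.8492
SE = √(s_p²·(1/21+1/14)) = 2.7570
t = (45.095−50.357)/2.7570 = -1.9086
df = 33
p-value (one-sided, H₁ greater) = 0.96748
At α=0.05: p ≥ α → fail to reject H₀

reject H₀: no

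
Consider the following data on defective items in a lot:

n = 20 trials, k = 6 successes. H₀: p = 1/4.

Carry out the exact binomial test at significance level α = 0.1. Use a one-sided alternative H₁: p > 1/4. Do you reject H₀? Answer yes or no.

Exact binomial: n=20, k=6, p₀=1/4=0.2500
P(X≥6) from Σ C(n,i)·p₀^i·(1−p₀)^(n−i)
p-value (one-sided, H₁ greater) = 0.38283
At α=0.1: p ≥ α → fail to reject H₀

reject H₀: no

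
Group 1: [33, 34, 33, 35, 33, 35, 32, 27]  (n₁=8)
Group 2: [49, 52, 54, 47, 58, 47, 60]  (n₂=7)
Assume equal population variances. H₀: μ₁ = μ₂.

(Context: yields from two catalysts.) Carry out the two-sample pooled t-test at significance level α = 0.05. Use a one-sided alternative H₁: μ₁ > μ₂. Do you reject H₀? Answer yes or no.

reject H₀: no

x̄₁=32.750, s₁=2.550, n₁=8
x̄₂=52.429, s₂=5.192, n₂=7
s_p² = [7·2.550² + 6·5.192²]/13 = 15.9396
SE = √(s_p²·(1/8+1/7)) = 2.0663
t = (32.750−52.429)/2.0663 = -9.5237
df = 13
p-value (one-sided, H₁ greater) = 1.00000
At α=0.05: p ≥ α → fail to reject H₀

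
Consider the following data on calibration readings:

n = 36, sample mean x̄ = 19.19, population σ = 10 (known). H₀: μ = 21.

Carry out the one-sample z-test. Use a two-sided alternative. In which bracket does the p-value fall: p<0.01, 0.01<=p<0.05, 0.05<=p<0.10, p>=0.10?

SE = σ/√n = 10/√36 = 1.6667
z = (x̄−μ₀)/SE = (19.19−21)/1.6667 = -1.0860
p-value (two-sided) = 0.27748
→ bracket: p>=0.10

p-value bracket: p>=0.10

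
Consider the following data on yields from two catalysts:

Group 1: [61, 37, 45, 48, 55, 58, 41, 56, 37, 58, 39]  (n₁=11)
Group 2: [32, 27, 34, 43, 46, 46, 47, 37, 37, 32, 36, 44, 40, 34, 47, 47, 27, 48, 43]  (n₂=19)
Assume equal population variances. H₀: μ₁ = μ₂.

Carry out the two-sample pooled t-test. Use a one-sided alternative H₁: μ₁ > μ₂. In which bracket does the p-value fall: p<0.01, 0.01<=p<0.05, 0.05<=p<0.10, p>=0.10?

x̄₁=48.636, s₁=9.266, n₁=11
x̄₂=39.316, s₂=6.992, n₂=19
s_p² = [10·9.266² + 18·6.992²]/28 = 62.0947
SE = √(s_p²·(1/11+1/19)) = 2.9855
t = (48.636−39.316)/2.9855 = 3.1220
df = 28
p-value (one-sided, H₁ greater) = 0.00207
→ bracket: p<0.01

p-value bracket: p<0.01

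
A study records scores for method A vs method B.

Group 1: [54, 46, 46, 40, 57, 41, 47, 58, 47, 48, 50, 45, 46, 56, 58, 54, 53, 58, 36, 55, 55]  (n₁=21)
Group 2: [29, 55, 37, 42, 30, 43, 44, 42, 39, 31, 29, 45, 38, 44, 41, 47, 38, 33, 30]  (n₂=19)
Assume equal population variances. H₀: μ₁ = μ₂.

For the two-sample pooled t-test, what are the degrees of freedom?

degrees of freedom = 38

df = n₁ + n₂ − 2 = 21 + 19 − 2 = 38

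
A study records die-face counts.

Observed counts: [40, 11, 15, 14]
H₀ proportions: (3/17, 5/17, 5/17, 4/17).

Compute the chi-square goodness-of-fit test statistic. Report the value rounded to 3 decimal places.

test statistic = 58.451

n = 80; E_i = n·p_i = [14.12, 23.53, 23.53, 18.82]
χ² = (40−14.12)²/14.12 + (11−23.53)²/23.53 + (15−23.53)²/23.53 + (14−18.82)²/18.82 = 58.4508
df = 3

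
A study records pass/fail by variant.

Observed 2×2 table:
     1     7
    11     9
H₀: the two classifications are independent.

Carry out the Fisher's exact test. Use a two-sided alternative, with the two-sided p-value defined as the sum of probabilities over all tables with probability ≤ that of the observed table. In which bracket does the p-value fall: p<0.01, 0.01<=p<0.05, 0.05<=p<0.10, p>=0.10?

p-value bracket: 0.05<=p<0.10

Margins: r₁=8, r₂=20, c₁=12, c₂=16, n=28
p_obs = C(8,1)·C(20,11)/C(28,12); sum pmf over tables with pmf ≤ p_obs
p-value (two-sided) = 0.08822
→ bracket: 0.05<=p<0.10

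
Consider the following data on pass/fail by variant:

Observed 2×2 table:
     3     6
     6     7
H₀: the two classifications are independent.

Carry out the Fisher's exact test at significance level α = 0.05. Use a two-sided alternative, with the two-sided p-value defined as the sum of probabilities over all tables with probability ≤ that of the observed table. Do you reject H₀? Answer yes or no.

Margins: r₁=9, r₂=13, c₁=9, c₂=13, n=22
p_obs = C(9,3)·C(13,6)/C(22,9); sum pmf over tables with pmf ≤ p_obs
p-value (two-sided) = 0.67399
At α=0.05: p ≥ α → fail to reject H₀

reject H₀: no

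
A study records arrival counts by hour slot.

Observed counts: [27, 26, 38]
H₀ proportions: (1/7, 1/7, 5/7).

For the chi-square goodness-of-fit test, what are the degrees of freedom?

df = k − 1 = 3 − 1 = 2

degrees of freedom = 2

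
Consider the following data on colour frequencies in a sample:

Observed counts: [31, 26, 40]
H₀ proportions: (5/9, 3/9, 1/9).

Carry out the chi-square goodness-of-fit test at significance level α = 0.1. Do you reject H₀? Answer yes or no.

n = 97; E_i = n·p_i = [53.89, 32.33, 10.78]
χ² = (31−53.89)²/53.89 + (26−32.33)²/32.33 + (40−10.78)²/10.78 = 90.1938
df = 2
p-value (upper-tail) = 0.00000
At α=0.1: p < α → reject H₀

reject H₀: yes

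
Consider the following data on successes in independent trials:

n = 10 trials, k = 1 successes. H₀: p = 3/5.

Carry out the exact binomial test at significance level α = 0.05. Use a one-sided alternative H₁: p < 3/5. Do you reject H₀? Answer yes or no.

reject H₀: yes

Exact binomial: n=10, k=1, p₀=3/5=0.6000
P(X≤1) from Σ C(n,i)·p₀^i·(1−p₀)^(n−i)
p-value (one-sided, H₁ less) = 0.00168
At α=0.05: p < α → reject H₀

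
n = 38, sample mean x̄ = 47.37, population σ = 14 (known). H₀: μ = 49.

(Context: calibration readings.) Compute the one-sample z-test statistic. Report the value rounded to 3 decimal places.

test statistic = -0.718

SE = σ/√n = 14/√38 = 2.2711
z = (x̄−μ₀)/SE = (47.37−49)/2.2711 = -0.7177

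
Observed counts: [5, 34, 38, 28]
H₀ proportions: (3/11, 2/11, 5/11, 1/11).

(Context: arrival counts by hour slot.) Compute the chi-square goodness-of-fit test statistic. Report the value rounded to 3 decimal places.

n = 105; E_i = n·p_i = [28.64, 19.09, 47.73, 9.55]
χ² = (5−28.64)²/28.64 + (34−19.09)²/19.09 + (38−47.73)²/47.73 + (28−9.55)²/9.55 = 68.8140
df = 3

test statistic = 68.814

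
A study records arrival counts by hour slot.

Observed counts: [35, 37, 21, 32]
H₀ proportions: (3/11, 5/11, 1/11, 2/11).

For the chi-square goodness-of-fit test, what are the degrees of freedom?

degrees of freedom = 3

df = k − 1 = 4 − 1 = 3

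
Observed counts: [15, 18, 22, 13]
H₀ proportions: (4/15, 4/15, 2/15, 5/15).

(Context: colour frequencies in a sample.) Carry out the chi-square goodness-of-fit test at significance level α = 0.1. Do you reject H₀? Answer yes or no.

reject H₀: yes

n = 68; E_i = n·p_i = [18.13, 18.13, 9.07, 22.67]
χ² = (15−18.13)²/18.13 + (18−18.13)²/18.13 + (22−9.07)²/9.07 + (13−22.67)²/22.67 = 23.1140
df = 3
p-value (upper-tail) = 0.00004
At α=0.1: p < α → reject H₀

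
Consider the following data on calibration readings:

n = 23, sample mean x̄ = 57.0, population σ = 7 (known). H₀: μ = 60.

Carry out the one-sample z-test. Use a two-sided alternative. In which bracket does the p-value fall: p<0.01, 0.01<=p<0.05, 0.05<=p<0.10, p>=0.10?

SE = σ/√n = 7/√23 = 1.4596
z = (x̄−μ₀)/SE = (57.0−60)/1.4596 = -2.0554
p-value (two-sided) = 0.03984
→ bracket: 0.01<=p<0.05

p-value bracket: 0.01<=p<0.05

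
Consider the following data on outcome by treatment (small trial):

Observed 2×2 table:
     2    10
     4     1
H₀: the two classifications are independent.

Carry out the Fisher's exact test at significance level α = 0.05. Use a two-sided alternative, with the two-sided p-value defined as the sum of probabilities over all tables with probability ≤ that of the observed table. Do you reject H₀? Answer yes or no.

reject H₀: yes

Margins: r₁=12, r₂=5, c₁=6, c₂=11, n=17
p_obs = C(12,2)·C(5,4)/C(17,6); sum pmf over tables with pmf ≤ p_obs
p-value (two-sided) = 0.02763
At α=0.05: p < α → reject H₀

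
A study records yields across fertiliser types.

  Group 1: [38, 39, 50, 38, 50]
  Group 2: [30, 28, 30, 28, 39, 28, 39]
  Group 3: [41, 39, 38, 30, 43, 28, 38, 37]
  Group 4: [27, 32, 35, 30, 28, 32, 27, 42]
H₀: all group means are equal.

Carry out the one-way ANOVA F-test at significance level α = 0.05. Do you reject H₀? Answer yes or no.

reject H₀: yes

Group means [43.00, 31.71, 36.75, 31.62], grand mean 35.143
SSB = Σnᵢ(x̄ᵢ−x̄)² = 510.625; SSW = ΣΣ(x−x̄ᵢ)² = 682.804
MSB = 510.625/3 = 170.2083; MSW = 682.804/24 = 28.4501
F = MSB/MSW = 5.9827
df = (3, 24)
p-value (upper-tail) = 0.00340
At α=0.05: p < α → reject H₀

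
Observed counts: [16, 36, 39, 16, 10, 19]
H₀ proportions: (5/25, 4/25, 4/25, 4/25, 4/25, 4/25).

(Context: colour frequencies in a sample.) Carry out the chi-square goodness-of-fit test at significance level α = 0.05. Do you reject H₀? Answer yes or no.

reject H₀: yes

n = 136; E_i = n·p_i = [27.20, 21.76, 21.76, 21.76, 21.76, 21.76]
χ² = (16−27.20)²/27.20 + (36−21.76)²/21.76 + (39−21.76)²/21.76 + (16−21.76)²/21.76 + (10−21.76)²/21.76 + (19−21.76)²/21.76 = 35.8199
df = 5
p-value (upper-tail) = 0.00000
At α=0.05: p < α → reject H₀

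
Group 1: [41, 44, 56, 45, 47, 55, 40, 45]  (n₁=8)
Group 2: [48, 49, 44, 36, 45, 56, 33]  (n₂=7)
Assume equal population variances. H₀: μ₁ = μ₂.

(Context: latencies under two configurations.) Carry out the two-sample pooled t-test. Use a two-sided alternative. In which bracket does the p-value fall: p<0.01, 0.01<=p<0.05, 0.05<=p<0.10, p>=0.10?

p-value bracket: p>=0.10

x̄₁=46.625, s₁=5.927, n₁=8
x̄₂=44.429, s₂=7.850, n₂=7
s_p² = [7·5.927² + 6·7.850²]/13 = 47.3530
SE = √(s_p²·(1/8+1/7)) = 3.5614
t = (46.625−44.429)/3.5614 = 0.6167
df = 13
p-value (two-sided) = 0.54807
→ bracket: p>=0.10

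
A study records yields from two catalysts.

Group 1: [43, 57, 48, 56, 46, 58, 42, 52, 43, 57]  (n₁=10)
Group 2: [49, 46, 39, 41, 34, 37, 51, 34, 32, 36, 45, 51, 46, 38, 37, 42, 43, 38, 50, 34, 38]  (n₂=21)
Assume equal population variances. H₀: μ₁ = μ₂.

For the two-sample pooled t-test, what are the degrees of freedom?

degrees of freedom = 29

df = n₁ + n₂ − 2 = 10 + 21 − 2 = 29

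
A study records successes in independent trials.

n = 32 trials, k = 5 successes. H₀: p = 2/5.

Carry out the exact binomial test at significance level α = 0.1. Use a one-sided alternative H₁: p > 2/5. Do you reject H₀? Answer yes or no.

reject H₀: no

Exact binomial: n=32, k=5, p₀=2/5=0.4000
P(X≥5) from Σ C(n,i)·p₀^i·(1−p₀)^(n−i)
p-value (one-sided, H₁ greater) = 0.99930
At α=0.1: p ≥ α → fail to reject H₀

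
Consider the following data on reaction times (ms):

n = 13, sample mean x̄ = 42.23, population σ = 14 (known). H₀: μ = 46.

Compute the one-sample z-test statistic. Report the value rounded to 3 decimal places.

test statistic = -0.971

SE = σ/√n = 14/√13 = 3.8829
z = (x̄−μ₀)/SE = (42.23−46)/3.8829 = -0.9709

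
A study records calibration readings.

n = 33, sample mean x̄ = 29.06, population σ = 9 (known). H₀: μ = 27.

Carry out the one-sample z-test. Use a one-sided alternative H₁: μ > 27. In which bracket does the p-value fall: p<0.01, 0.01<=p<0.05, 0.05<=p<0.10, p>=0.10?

SE = σ/√n = 9/√33 = 1.5667
z = (x̄−μ₀)/SE = (29.06−27)/1.5667 = 1.3149
p-value (one-sided, H₁ greater) = 0.09428
→ bracket: 0.05<=p<0.10

p-value bracket: 0.05<=p<0.10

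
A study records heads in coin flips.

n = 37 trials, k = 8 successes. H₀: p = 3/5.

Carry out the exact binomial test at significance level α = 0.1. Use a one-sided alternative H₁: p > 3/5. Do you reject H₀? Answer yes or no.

reject H₀: no

Exact binomial: n=37, k=8, p₀=3/5=0.6000
P(X≥8) from Σ C(n,i)·p₀^i·(1−p₀)^(n−i)
p-value (one-sided, H₁ greater) = 1.00000
At α=0.1: p ≥ α → fail to reject H₀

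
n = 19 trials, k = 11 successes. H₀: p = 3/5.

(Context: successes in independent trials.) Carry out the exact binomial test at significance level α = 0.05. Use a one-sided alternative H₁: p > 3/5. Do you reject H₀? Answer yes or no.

reject H₀: no

Exact binomial: n=19, k=11, p₀=3/5=0.6000
P(X≥11) from Σ C(n,i)·p₀^i·(1−p₀)^(n−i)
p-value (one-sided, H₁ greater) = 0.66748
At α=0.05: p ≥ α → fail to reject H₀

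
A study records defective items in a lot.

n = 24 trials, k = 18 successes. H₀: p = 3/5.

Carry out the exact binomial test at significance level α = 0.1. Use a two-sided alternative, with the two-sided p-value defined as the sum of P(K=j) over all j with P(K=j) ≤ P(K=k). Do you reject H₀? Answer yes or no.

reject H₀: no

Exact binomial: n=24, k=18, p₀=3/5=0.6000
P(X=j) = C(n,j)·p₀^j·(1−p₀)^(n−j); p = Σ P(X=j) over j with P(X=j) ≤ P(X=18)
p-value (two-sided) = 0.14945
At α=0.1: p ≥ α → fail to reject H₀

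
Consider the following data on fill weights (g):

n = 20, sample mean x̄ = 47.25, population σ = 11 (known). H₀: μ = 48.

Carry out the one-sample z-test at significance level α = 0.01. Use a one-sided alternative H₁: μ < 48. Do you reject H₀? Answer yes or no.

reject H₀: no

SE = σ/√n = 11/√20 = 2.4597
z = (x̄−μ₀)/SE = (47.25−48)/2.4597 = -0.3049
p-value (one-sided, H₁ less) = 0.38021
At α=0.01: p ≥ α → fail to reject H₀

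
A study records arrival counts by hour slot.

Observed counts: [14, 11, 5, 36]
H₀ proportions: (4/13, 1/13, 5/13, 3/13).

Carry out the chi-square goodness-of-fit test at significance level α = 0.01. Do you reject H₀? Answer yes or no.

reject H₀: yes

n = 66; E_i = n·p_i = [20.31, 5.08, 25.38, 15.23]
χ² = (14−20.31)²/20.31 + (11−5.08)²/5.08 + (5−25.38)²/25.38 + (36−15.23)²/15.23 = 53.5606
df = 3
p-value (upper-tail) = 0.00000
At α=0.01: p < α → reject H₀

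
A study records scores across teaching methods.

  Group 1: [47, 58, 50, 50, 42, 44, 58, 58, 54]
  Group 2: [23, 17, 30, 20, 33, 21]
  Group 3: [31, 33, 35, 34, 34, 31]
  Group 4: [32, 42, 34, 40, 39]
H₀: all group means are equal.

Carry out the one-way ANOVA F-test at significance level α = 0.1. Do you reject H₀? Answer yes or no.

reject H₀: yes

Group means [51.22, 24.00, 33.00, 37.40], grand mean 38.077
SSB = Σnᵢ(x̄ᵢ−x̄)² = 2901.091; SSW = ΣΣ(x−x̄ᵢ)² = 580.756
MSB = 2901.091/3 = 967.0302; MSW = 580.756/22 = 26.3980
F = MSB/MSW = 36.6327
df = (3, 22)
p-value (upper-tail) = 0.00000
At α=0.1: p < α → reject H₀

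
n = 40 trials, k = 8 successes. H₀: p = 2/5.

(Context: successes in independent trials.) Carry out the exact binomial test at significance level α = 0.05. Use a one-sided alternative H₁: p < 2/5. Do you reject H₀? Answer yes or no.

Exact binomial: n=40, k=8, p₀=2/5=0.4000
P(X≤8) from Σ C(n,i)·p₀^i·(1−p₀)^(n−i)
p-value (one-sided, H₁ less) = 0.00606
At α=0.05: p < α → reject H₀

reject H₀: yes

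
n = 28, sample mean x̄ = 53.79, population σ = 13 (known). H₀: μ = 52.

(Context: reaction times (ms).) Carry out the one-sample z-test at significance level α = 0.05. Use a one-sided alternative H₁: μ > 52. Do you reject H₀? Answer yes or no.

reject H₀: no

SE = σ/√n = 13/√28 = 2.4568
z = (x̄−μ₀)/SE = (53.79−52)/2.4568 = 0.7286
p-value (one-sided, H₁ greater) = 0.23312
At α=0.05: p ≥ α → fail to reject H₀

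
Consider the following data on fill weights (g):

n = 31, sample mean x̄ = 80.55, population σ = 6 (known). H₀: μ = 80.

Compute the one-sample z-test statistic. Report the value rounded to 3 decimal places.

test statistic = 0.510

SE = σ/√n = 6/√31 = 1.0776
z = (x̄−μ₀)/SE = (80.55−80)/1.0776 = 0.5104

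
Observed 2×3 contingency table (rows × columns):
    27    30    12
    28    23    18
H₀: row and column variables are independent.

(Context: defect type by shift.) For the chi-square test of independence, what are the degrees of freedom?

degrees of freedom = 2

df = (r−1)(c−1) = (2−1)·(3−1) = 2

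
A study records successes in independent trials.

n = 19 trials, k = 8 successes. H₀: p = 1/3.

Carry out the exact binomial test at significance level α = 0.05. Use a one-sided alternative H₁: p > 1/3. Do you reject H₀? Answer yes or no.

reject H₀: no

Exact binomial: n=19, k=8, p₀=1/3=0.3333
P(X≥8) from Σ C(n,i)·p₀^i·(1−p₀)^(n−i)
p-value (one-sided, H₁ greater) = 0.27934
At α=0.05: p ≥ α → fail to reject H₀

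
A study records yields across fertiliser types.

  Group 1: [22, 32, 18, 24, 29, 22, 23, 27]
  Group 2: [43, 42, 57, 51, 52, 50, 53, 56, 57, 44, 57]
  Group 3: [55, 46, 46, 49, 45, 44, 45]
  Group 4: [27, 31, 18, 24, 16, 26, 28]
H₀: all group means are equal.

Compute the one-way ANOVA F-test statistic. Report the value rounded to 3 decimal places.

Group means [24.62, 51.09, 47.14, 24.29], grand mean 38.152
SSB = Σnᵢ(x̄ᵢ−x̄)² = 5217.173; SSW = ΣΣ(x−x̄ᵢ)² = 737.070
MSB = 5217.173/3 = 1739.0575; MSW = 737.070/29 = 25.4162
F = MSB/MSW = 68.4232
df = (3, 29)

test statistic = 68.423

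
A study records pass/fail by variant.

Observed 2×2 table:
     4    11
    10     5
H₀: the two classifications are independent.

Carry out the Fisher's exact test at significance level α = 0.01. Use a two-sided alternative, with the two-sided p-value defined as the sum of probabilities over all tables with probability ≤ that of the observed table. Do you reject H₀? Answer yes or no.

Margins: r₁=15, r₂=15, c₁=14, c₂=16, n=30
p_obs = C(15,4)·C(15,10)/C(30,14); sum pmf over tables with pmf ≤ p_obs
p-value (two-sided) = 0.06560
At α=0.01: p ≥ α → fail to reject H₀

reject H₀: no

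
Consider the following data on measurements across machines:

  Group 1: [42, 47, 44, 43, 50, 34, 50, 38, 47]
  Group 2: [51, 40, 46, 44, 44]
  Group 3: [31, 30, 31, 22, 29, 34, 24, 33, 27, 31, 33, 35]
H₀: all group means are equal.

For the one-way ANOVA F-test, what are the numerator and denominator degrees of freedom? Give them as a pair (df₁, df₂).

degrees of freedom = [2, 23]

k = 3 groups, N = 26 total
df = (k−1, N−k) = (3−1, 26−3) = (2, 23)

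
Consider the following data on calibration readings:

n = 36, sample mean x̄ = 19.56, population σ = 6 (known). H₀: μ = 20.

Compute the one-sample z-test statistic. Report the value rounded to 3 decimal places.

SE = σ/√n = 6/√36 = 1.0000
z = (x̄−μ₀)/SE = (19.56−20)/1.0000 = -0.4400

test statistic = -0.440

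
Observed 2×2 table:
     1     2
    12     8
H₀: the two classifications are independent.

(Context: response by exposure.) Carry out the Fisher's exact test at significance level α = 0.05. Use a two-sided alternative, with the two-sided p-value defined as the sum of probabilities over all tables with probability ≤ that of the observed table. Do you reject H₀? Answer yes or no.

Margins: r₁=3, r₂=20, c₁=13, c₂=10, n=23
p_obs = C(3,1)·C(20,12)/C(23,13); sum pmf over tables with pmf ≤ p_obs
p-value (two-sided) = 0.55957
At α=0.05: p ≥ α → fail to reject H₀

reject H₀: no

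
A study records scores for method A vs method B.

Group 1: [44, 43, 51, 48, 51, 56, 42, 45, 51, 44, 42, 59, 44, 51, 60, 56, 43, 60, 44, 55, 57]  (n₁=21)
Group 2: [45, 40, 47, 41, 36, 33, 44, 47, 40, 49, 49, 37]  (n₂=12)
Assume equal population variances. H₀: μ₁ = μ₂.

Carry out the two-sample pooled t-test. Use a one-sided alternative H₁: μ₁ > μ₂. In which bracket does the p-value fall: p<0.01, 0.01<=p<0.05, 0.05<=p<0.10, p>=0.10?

p-value bracket: p<0.01

x̄₁=49.810, s₁=6.439, n₁=21
x̄₂=42.333, s₂=5.314, n₂=12
s_p² = [20·6.439² + 11·5.314²]/31 = 36.7711
SE = √(s_p²·(1/21+1/12)) = 2.1944
t = (49.810−42.333)/2.1944 = 3.4070
df = 31
p-value (one-sided, H₁ greater) = 0.00092
→ bracket: p<0.01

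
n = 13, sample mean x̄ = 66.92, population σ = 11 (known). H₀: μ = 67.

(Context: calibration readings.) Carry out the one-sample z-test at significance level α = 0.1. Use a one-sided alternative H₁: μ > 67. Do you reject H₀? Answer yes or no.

SE = σ/√n = 11/√13 = 3.0509
z = (x̄−μ₀)/SE = (66.92−67)/3.0509 = -0.0262
p-value (one-sided, H₁ greater) = 0.51046
At α=0.1: p ≥ α → fail to reject H₀

reject H₀: no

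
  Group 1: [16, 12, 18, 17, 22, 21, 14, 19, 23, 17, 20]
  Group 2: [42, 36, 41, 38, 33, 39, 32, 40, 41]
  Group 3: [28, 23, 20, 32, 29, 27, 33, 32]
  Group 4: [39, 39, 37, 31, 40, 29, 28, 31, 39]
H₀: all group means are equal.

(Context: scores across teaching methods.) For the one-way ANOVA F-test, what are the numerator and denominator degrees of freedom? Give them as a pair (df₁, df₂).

k = 4 groups, N = 37 total
df = (k−1, N−k) = (4−1, 37−4) = (3, 33)

degrees of freedom = [3, 33]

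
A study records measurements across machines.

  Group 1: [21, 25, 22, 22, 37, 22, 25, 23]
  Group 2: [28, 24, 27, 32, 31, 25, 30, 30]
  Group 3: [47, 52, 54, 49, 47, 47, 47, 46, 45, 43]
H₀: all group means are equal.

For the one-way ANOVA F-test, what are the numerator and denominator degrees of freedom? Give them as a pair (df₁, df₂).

k = 3 groups, N = 26 total
df = (k−1, N−k) = (3−1, 26−3) = (2, 23)

degrees of freedom = [2, 23]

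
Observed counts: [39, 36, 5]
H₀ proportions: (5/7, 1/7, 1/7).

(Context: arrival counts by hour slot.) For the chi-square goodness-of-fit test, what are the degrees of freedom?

df = k − 1 = 3 − 1 = 2

degrees of freedom = 2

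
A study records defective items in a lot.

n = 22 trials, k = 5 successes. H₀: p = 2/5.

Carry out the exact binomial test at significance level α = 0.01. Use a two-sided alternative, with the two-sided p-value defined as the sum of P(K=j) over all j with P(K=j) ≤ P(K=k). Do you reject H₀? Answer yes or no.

reject H₀: no

Exact binomial: n=22, k=5, p₀=2/5=0.4000
P(X=j) = C(n,j)·p₀^j·(1−p₀)^(n−j); p = Σ P(X=j) over j with P(X=j) ≤ P(X=5)
p-value (two-sided) = 0.12733
At α=0.01: p ≥ α → fail to reject H₀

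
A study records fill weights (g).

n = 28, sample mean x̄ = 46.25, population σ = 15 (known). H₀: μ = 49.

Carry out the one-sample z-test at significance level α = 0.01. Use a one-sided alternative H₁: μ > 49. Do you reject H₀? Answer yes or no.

SE = σ/√n = 15/√28 = 2.8347
z = (x̄−μ₀)/SE = (46.25−49)/2.8347 = -0.9701
p-value (one-sided, H₁ greater) = 0.83400
At α=0.01: p ≥ α → fail to reject H₀

reject H₀: no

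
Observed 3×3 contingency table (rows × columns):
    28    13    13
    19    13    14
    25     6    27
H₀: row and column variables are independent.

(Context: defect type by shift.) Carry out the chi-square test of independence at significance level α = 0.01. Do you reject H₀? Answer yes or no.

Row totals [54, 46, 58], col totals [72, 32, 54], n=158
χ² = (28−24.61)²/24.61 + (13−10.94)²/10.94 + (13−18.46)²/18.46 + (19−20.96)²/20.96 + (13−9.32)²/9.32 + (14−15.72)²/15.72 + (25−26.43)²/26.43 + (6−11.75)²/11.75 + (27−19.82)²/19.82 = 9.7858
df = 4
p-value (upper-tail) = 0.04419
At α=0.01: p ≥ α → fail to reject H₀

reject H₀: no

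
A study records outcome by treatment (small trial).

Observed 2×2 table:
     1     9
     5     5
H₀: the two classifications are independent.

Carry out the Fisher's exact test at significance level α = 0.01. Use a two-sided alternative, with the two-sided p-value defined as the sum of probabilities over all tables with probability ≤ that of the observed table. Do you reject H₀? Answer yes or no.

Margins: r₁=10, r₂=10, c₁=6, c₂=14, n=20
p_obs = C(10,1)·C(10,5)/C(20,6); sum pmf over tables with pmf ≤ p_obs
p-value (two-sided) = 0.14087
At α=0.01: p ≥ α → fail to reject H₀

reject H₀: no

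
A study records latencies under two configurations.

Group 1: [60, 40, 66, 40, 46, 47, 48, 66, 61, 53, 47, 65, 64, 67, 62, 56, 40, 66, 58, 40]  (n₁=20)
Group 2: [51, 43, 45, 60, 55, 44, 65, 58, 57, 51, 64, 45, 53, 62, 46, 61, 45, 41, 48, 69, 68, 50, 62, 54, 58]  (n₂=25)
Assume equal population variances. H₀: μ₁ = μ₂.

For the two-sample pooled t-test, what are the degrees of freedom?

degrees of freedom = 43

df = n₁ + n₂ − 2 = 20 + 25 − 2 = 43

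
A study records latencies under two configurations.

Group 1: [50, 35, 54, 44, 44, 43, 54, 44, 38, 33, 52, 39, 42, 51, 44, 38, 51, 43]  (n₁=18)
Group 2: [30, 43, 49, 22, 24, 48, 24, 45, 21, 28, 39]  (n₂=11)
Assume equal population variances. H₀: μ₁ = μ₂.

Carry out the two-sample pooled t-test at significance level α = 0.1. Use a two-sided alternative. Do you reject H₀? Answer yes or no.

x̄₁=44.389, s₁=6.418, n₁=18
x̄₂=33.909, s₂=11.013, n₂=11
s_p² = [17·6.418² + 10·11.013²]/27 = 70.8588
SE = √(s_p²·(1/18+1/11)) = 3.2215
t = (44.389−33.909)/3.2215 = 3.2530
df = 27
p-value (two-sided) = 0.00306
At α=0.1: p < α → reject H₀

reject H₀: yes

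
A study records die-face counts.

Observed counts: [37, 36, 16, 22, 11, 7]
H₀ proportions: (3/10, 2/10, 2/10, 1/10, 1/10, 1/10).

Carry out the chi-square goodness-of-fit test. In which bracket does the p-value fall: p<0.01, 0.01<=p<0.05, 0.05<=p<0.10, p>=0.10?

n = 129; E_i = n·p_i = [38.70, 25.80, 25.80, 12.90, 12.90, 12.90]
χ² = (37−38.70)²/38.70 + (36−25.80)²/25.80 + (16−25.80)²/25.80 + (22−12.90)²/12.90 + (11−12.90)²/12.90 + (7−12.90)²/12.90 = 17.2274
df = 5
p-value (upper-tail) = 0.00409
→ bracket: p<0.01

p-value bracket: p<0.01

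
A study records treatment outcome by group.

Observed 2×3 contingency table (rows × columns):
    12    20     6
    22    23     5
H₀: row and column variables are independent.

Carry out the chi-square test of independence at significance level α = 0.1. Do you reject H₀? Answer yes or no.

reject H₀: no

Row totals [38, 50], col totals [34, 43, 11], n=88
χ² = (12−14.68)²/14.68 + (20−18.57)²/18.57 + (6−4.75)²/4.75 + (22−19.32)²/19.32 + (23−24.43)²/24.43 + (5−6.25)²/6.25 = 1.6354
df = 2
p-value (upper-tail) = 0.44144
At α=0.1: p ≥ α → fail to reject H₀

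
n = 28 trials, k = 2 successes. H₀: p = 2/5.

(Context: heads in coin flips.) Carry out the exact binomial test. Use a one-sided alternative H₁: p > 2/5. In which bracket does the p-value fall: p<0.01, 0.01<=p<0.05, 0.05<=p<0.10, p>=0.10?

Exact binomial: n=28, k=2, p₀=2/5=0.4000
P(X≥2) from Σ C(n,i)·p₀^i·(1−p₀)^(n−i)
p-value (one-sided, H₁ greater) = 0.99999
→ bracket: p>=0.10

p-value bracket: p>=0.10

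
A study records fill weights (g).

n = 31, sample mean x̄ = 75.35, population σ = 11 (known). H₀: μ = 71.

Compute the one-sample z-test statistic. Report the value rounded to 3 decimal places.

test statistic = 2.202

SE = σ/√n = 11/√31 = 1.9757
z = (x̄−μ₀)/SE = (75.35−71)/1.9757 = 2.2018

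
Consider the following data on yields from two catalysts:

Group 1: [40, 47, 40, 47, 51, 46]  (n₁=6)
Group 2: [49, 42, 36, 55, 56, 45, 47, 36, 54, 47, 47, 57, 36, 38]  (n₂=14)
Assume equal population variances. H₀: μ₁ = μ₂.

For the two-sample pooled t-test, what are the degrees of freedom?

degrees of freedom = 18

df = n₁ + n₂ − 2 = 6 + 14 − 2 = 18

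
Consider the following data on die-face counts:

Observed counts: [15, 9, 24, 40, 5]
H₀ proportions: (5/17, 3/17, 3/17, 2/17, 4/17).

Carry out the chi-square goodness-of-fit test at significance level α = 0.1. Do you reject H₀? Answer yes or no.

n = 93; E_i = n·p_i = [27.35, 16.41, 16.41, 10.94, 21.88]
χ² = (15−27.35)²/27.35 + (9−16.41)²/16.41 + (24−16.41)²/16.41 + (40−10.94)²/10.94 + (5−21.88)²/21.88 = 102.6371
df = 4
p-value (upper-tail) = 0.00000
At α=0.1: p < α → reject H₀

reject H₀: yes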